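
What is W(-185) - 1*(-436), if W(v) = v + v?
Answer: 66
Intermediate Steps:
W(v) = 2*v
W(-185) - 1*(-436) = 2*(-185) - 1*(-436) = -370 + 436 = 66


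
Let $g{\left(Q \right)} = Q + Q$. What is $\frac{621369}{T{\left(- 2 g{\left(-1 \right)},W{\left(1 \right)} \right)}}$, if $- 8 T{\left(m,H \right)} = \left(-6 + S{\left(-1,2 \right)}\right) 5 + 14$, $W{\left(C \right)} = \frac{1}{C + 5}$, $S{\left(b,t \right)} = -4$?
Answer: $138082$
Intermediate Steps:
$g{\left(Q \right)} = 2 Q$
$W{\left(C \right)} = \frac{1}{5 + C}$
$T{\left(m,H \right)} = \frac{9}{2}$ ($T{\left(m,H \right)} = - \frac{\left(-6 - 4\right) 5 + 14}{8} = - \frac{\left(-10\right) 5 + 14}{8} = - \frac{-50 + 14}{8} = \left(- \frac{1}{8}\right) \left(-36\right) = \frac{9}{2}$)
$\frac{621369}{T{\left(- 2 g{\left(-1 \right)},W{\left(1 \right)} \right)}} = \frac{621369}{\frac{9}{2}} = 621369 \cdot \frac{2}{9} = 138082$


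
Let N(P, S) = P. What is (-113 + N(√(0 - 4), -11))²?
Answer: 12765 - 452*I ≈ 12765.0 - 452.0*I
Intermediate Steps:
(-113 + N(√(0 - 4), -11))² = (-113 + √(0 - 4))² = (-113 + √(-4))² = (-113 + 2*I)²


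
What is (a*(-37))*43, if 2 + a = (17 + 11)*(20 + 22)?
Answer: -1867834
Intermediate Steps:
a = 1174 (a = -2 + (17 + 11)*(20 + 22) = -2 + 28*42 = -2 + 1176 = 1174)
(a*(-37))*43 = (1174*(-37))*43 = -43438*43 = -1867834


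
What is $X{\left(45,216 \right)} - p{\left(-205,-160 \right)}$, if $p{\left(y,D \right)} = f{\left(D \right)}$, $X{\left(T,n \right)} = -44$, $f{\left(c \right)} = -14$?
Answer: $-30$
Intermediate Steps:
$p{\left(y,D \right)} = -14$
$X{\left(45,216 \right)} - p{\left(-205,-160 \right)} = -44 - -14 = -44 + 14 = -30$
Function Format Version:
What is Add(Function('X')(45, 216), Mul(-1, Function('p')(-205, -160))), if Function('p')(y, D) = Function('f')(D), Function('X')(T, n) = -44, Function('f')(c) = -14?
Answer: -30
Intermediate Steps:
Function('p')(y, D) = -14
Add(Function('X')(45, 216), Mul(-1, Function('p')(-205, -160))) = Add(-44, Mul(-1, -14)) = Add(-44, 14) = -30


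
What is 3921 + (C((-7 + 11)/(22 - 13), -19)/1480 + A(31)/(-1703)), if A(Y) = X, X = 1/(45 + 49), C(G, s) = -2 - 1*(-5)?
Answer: 464484565663/118460680 ≈ 3921.0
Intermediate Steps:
C(G, s) = 3 (C(G, s) = -2 + 5 = 3)
X = 1/94 ≈ 0.010638
A(Y) = 1/94
3921 + (C((-7 + 11)/(22 - 13), -19)/1480 + A(31)/(-1703)) = 3921 + (3/1480 + (1/94)/(-1703)) = 3921 + (3*(1/1480) + (1/94)*(-1/1703)) = 3921 + (3/1480 - 1/160082) = 3921 + 239383/118460680 = 464484565663/118460680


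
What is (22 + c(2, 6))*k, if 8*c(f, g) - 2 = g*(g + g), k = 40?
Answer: 1250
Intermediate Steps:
c(f, g) = ¼ + g²/4 (c(f, g) = ¼ + (g*(g + g))/8 = ¼ + (g*(2*g))/8 = ¼ + (2*g²)/8 = ¼ + g²/4)
(22 + c(2, 6))*k = (22 + (¼ + (¼)*6²))*40 = (22 + (¼ + (¼)*36))*40 = (22 + (¼ + 9))*40 = (22 + 37/4)*40 = (125/4)*40 = 1250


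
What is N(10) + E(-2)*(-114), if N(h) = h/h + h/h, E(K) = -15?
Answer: 1712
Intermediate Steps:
N(h) = 2 (N(h) = 1 + 1 = 2)
N(10) + E(-2)*(-114) = 2 - 15*(-114) = 2 + 1710 = 1712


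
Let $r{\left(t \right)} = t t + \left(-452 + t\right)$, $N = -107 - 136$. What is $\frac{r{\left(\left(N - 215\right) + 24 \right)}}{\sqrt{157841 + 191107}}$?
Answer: $\frac{10415 \sqrt{1077}}{1077} \approx 317.36$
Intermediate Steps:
$N = -243$ ($N = -107 - 136 = -243$)
$r{\left(t \right)} = -452 + t + t^{2}$ ($r{\left(t \right)} = t^{2} + \left(-452 + t\right) = -452 + t + t^{2}$)
$\frac{r{\left(\left(N - 215\right) + 24 \right)}}{\sqrt{157841 + 191107}} = \frac{-452 + \left(\left(-243 - 215\right) + 24\right) + \left(\left(-243 - 215\right) + 24\right)^{2}}{\sqrt{157841 + 191107}} = \frac{-452 + \left(-458 + 24\right) + \left(-458 + 24\right)^{2}}{\sqrt{348948}} = \frac{-452 - 434 + \left(-434\right)^{2}}{18 \sqrt{1077}} = \left(-452 - 434 + 188356\right) \frac{\sqrt{1077}}{19386} = 187470 \frac{\sqrt{1077}}{19386} = \frac{10415 \sqrt{1077}}{1077}$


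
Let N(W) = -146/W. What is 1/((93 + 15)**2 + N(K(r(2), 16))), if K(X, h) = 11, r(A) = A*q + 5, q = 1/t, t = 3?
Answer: 11/128158 ≈ 8.5832e-5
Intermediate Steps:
q = 1/3 ≈ 0.33333
r(A) = 5 + A/3 (r(A) = A*(1/3) + 5 = A/3 + 5 = 5 + A/3)
1/((93 + 15)**2 + N(K(r(2), 16))) = 1/((93 + 15)**2 - 146/11) = 1/(108**2 - 146*1/11) = 1/(11664 - 146/11) = 1/(128158/11) = 11/128158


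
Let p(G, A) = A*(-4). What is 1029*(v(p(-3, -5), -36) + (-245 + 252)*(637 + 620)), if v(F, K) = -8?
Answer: 9045939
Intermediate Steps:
p(G, A) = -4*A
1029*(v(p(-3, -5), -36) + (-245 + 252)*(637 + 620)) = 1029*(-8 + (-245 + 252)*(637 + 620)) = 1029*(-8 + 7*1257) = 1029*(-8 + 8799) = 1029*8791 = 9045939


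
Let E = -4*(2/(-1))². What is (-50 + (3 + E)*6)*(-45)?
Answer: 5760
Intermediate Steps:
E = -16 (E = -4*(2*(-1))² = -4*(-2)² = -4*4 = -16)
(-50 + (3 + E)*6)*(-45) = (-50 + (3 - 16)*6)*(-45) = (-50 - 13*6)*(-45) = (-50 - 78)*(-45) = -128*(-45) = 5760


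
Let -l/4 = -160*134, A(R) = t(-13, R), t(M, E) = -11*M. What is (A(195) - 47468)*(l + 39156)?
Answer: -5911649700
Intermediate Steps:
A(R) = 143 (A(R) = -11*(-13) = 143)
l = 85760 (l = -(-640)*134 = -4*(-21440) = 85760)
(A(195) - 47468)*(l + 39156) = (143 - 47468)*(85760 + 39156) = -47325*124916 = -5911649700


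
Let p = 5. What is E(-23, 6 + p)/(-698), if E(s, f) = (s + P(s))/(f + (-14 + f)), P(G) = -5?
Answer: 7/1396 ≈ 0.0050143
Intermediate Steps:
E(s, f) = (-5 + s)/(-14 + 2*f) (E(s, f) = (s - 5)/(f + (-14 + f)) = (-5 + s)/(-14 + 2*f))
E(-23, 6 + p)/(-698) = ((-5 - 23)/(2*(-7 + (6 + 5))))/(-698) = ((1/2)*(-28)/(-7 + 11))*(-1/698) = ((1/2)*(-28)/4)*(-1/698) = ((1/2)*(1/4)*(-28))*(-1/698) = -7/2*(-1/698) = 7/1396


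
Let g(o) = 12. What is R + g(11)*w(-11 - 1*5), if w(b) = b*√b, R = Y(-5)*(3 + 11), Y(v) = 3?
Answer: 42 - 768*I ≈ 42.0 - 768.0*I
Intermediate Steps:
R = 42 (R = 3*(3 + 11) = 3*14 = 42)
w(b) = b^(3/2)
R + g(11)*w(-11 - 1*5) = 42 + 12*(-11 - 1*5)^(3/2) = 42 + 12*(-11 - 5)^(3/2) = 42 + 12*(-16)^(3/2) = 42 + 12*(-64*I) = 42 - 768*I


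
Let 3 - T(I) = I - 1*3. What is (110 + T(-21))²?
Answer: 18769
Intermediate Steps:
T(I) = 6 - I (T(I) = 3 - (I - 1*3) = 3 - (I - 3) = 3 - (-3 + I) = 3 + (3 - I) = 6 - I)
(110 + T(-21))² = (110 + (6 - 1*(-21)))² = (110 + (6 + 21))² = (110 + 27)² = 137² = 18769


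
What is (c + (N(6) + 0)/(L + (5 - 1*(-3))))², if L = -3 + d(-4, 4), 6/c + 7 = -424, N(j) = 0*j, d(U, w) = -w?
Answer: 36/185761 ≈ 0.00019380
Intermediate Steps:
N(j) = 0
c = -6/431 (c = 6/(-7 - 424) = 6/(-431) = 6*(-1/431) = -6/431 ≈ -0.013921)
L = -7 (L = -3 - 1*4 = -3 - 4 = -7)
(c + (N(6) + 0)/(L + (5 - 1*(-3))))² = (-6/431 + (0 + 0)/(-7 + (5 - 1*(-3))))² = (-6/431 + 0/(-7 + (5 + 3)))² = (-6/431 + 0/(-7 + 8))² = (-6/431 + 0/1)² = (-6/431 + 1*0)² = (-6/431 + 0)² = (-6/431)² = 36/185761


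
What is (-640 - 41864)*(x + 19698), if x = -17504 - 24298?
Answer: 939508416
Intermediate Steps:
x = -41802
(-640 - 41864)*(x + 19698) = (-640 - 41864)*(-41802 + 19698) = -42504*(-22104) = 939508416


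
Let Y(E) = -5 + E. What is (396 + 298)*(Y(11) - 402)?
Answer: -274824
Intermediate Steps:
(396 + 298)*(Y(11) - 402) = (396 + 298)*((-5 + 11) - 402) = 694*(6 - 402) = 694*(-396) = -274824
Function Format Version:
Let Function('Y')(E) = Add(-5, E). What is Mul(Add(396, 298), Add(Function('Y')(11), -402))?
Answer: -274824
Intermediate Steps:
Mul(Add(396, 298), Add(Function('Y')(11), -402)) = Mul(Add(396, 298), Add(Add(-5, 11), -402)) = Mul(694, Add(6, -402)) = Mul(694, -396) = -274824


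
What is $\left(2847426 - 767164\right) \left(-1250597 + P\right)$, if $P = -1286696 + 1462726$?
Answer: $-2235380896554$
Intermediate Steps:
$P = 176030$
$\left(2847426 - 767164\right) \left(-1250597 + P\right) = \left(2847426 - 767164\right) \left(-1250597 + 176030\right) = \left(2847426 - 767164\right) \left(-1074567\right) = 2080262 \left(-1074567\right) = -2235380896554$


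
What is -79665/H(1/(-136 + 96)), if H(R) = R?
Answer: 3186600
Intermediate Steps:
-79665/H(1/(-136 + 96)) = -79665/(1/(-136 + 96)) = -79665/(1/(-40)) = -79665/(-1/40) = -79665*(-40) = 3186600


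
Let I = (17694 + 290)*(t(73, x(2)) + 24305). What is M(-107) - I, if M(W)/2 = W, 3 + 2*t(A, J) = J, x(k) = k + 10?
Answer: -437182262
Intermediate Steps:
x(k) = 10 + k
t(A, J) = -3/2 + J/2
M(W) = 2*W
I = 437182048 (I = (17694 + 290)*((-3/2 + (10 + 2)/2) + 24305) = 17984*((-3/2 + (½)*12) + 24305) = 17984*((-3/2 + 6) + 24305) = 17984*(9/2 + 24305) = 17984*(48619/2) = 437182048)
M(-107) - I = 2*(-107) - 1*437182048 = -214 - 437182048 = -437182262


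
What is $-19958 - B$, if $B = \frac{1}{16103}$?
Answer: $- \frac{321383675}{16103} \approx -19958.0$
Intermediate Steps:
$B = \frac{1}{16103} \approx 6.21 \cdot 10^{-5}$
$-19958 - B = -19958 - \frac{1}{16103} = - \frac{321383675}{16103}$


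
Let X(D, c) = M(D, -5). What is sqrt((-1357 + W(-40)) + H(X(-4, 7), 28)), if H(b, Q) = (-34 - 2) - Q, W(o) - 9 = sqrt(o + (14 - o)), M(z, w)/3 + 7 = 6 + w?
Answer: sqrt(-1412 + sqrt(14)) ≈ 37.527*I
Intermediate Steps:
M(z, w) = -3 + 3*w (M(z, w) = -21 + 3*(6 + w) = -21 + (18 + 3*w) = -3 + 3*w)
X(D, c) = -18 (X(D, c) = -3 + 3*(-5) = -3 - 15 = -18)
W(o) = 9 + sqrt(14) (W(o) = 9 + sqrt(o + (14 - o)) = 9 + sqrt(14))
H(b, Q) = -36 - Q
sqrt((-1357 + W(-40)) + H(X(-4, 7), 28)) = sqrt((-1357 + (9 + sqrt(14))) + (-36 - 1*28)) = sqrt((-1348 + sqrt(14)) + (-36 - 28)) = sqrt((-1348 + sqrt(14)) - 64) = sqrt(-1412 + sqrt(14))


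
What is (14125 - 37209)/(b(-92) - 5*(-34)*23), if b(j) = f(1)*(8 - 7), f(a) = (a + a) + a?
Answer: -23084/3913 ≈ -5.8993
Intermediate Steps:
f(a) = 3*a (f(a) = 2*a + a = 3*a)
b(j) = 3 (b(j) = (3*1)*(8 - 7) = 3*1 = 3)
(14125 - 37209)/(b(-92) - 5*(-34)*23) = (14125 - 37209)/(3 - 5*(-34)*23) = -23084/(3 + 170*23) = -23084/(3 + 3910) = -23084/3913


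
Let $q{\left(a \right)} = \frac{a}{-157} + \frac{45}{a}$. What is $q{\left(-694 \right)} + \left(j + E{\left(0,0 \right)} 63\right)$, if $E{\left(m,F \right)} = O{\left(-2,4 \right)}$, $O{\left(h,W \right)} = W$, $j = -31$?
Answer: $\frac{24554289}{108958} \approx 225.36$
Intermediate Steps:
$E{\left(m,F \right)} = 4$
$q{\left(a \right)} = \frac{45}{a} - \frac{a}{157}$ ($q{\left(a \right)} = a \left(- \frac{1}{157}\right) + \frac{45}{a} = - \frac{a}{157} + \frac{45}{a} = \frac{45}{a} - \frac{a}{157}$)
$q{\left(-694 \right)} + \left(j + E{\left(0,0 \right)} 63\right) = \left(\frac{45}{-694} - - \frac{694}{157}\right) + \left(-31 + 4 \cdot 63\right) = \left(45 \left(- \frac{1}{694}\right) + \frac{694}{157}\right) + \left(-31 + 252\right) = \left(- \frac{45}{694} + \frac{694}{157}\right) + 221 = \frac{474571}{108958} + 221 = \frac{24554289}{108958}$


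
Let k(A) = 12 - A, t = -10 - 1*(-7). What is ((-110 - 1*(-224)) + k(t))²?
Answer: 16641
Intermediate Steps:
t = -3 (t = -10 + 7 = -3)
((-110 - 1*(-224)) + k(t))² = ((-110 - 1*(-224)) + (12 - 1*(-3)))² = ((-110 + 224) + (12 + 3))² = (114 + 15)² = 129² = 16641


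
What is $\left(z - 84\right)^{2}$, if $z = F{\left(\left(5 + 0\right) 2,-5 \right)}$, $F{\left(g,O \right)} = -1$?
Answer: $7225$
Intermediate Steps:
$z = -1$
$\left(z - 84\right)^{2} = \left(-1 - 84\right)^{2} = \left(-85\right)^{2} = 7225$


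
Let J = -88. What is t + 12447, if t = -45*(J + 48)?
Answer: 14247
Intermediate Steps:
t = 1800 (t = -45*(-88 + 48) = -45*(-40) = 1800)
t + 12447 = 1800 + 12447 = 14247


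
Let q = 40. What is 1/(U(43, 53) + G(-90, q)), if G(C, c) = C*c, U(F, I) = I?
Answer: -1/3547 ≈ -0.00028193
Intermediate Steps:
1/(U(43, 53) + G(-90, q)) = 1/(53 - 90*40) = 1/(53 - 3600) = 1/(-3547) = -1/3547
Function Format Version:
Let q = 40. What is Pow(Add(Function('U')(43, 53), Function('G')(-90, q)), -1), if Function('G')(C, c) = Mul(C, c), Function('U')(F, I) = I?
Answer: Rational(-1, 3547) ≈ -0.00028193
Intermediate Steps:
Pow(Add(Function('U')(43, 53), Function('G')(-90, q)), -1) = Pow(Add(53, Mul(-90, 40)), -1) = Pow(Add(53, -3600), -1) = Pow(-3547, -1) = Rational(-1, 3547)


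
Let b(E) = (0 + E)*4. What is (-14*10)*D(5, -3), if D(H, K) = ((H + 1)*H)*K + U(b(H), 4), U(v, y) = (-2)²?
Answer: 12040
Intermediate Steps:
b(E) = 4*E (b(E) = E*4 = 4*E)
U(v, y) = 4
D(H, K) = 4 + H*K*(1 + H) (D(H, K) = ((H + 1)*H)*K + 4 = ((1 + H)*H)*K + 4 = (H*(1 + H))*K + 4 = H*K*(1 + H) + 4 = 4 + H*K*(1 + H))
(-14*10)*D(5, -3) = (-14*10)*(4 + 5*(-3) - 3*5²) = -140*(4 - 15 - 3*25) = -140*(4 - 15 - 75) = -140*(-86) = 12040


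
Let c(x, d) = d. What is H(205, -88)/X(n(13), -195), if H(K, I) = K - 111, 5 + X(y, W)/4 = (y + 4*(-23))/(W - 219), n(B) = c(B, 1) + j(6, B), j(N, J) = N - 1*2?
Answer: -3243/661 ≈ -4.9062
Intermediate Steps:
j(N, J) = -2 + N (j(N, J) = N - 2 = -2 + N)
n(B) = 5 (n(B) = 1 + (-2 + 6) = 1 + 4 = 5)
X(y, W) = -20 + 4*(-92 + y)/(-219 + W) (X(y, W) = -20 + 4*((y + 4*(-23))/(W - 219)) = -20 + 4*((y - 92)/(-219 + W)) = -20 + 4*((-92 + y)/(-219 + W)) = -20 + 4*(-92 + y)/(-219 + W))
H(K, I) = -111 + K
H(205, -88)/X(n(13), -195) = (-111 + 205)/((4*(1003 + 5 - 5*(-195))/(-219 - 195))) = 94/((4*(1003 + 5 + 975)/(-414))) = 94/((4*(-1/414)*1983)) = 94/(-1322/69) = 94*(-69/1322) = -3243/661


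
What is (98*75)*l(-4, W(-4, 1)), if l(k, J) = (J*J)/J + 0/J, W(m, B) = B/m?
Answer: -3675/2 ≈ -1837.5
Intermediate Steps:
l(k, J) = J (l(k, J) = J²/J + 0 = J + 0 = J)
(98*75)*l(-4, W(-4, 1)) = (98*75)*(1/(-4)) = 7350*(1*(-¼)) = 7350*(-¼) = -3675/2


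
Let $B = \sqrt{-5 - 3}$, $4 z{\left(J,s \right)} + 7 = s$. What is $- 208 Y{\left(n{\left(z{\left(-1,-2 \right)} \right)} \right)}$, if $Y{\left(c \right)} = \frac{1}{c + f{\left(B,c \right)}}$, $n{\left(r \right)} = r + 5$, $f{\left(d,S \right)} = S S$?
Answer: $- \frac{3328}{165} \approx -20.17$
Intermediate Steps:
$z{\left(J,s \right)} = - \frac{7}{4} + \frac{s}{4}$
$B = 2 i \sqrt{2}$ ($B = \sqrt{-8} = 2 i \sqrt{2} \approx 2.8284 i$)
$f{\left(d,S \right)} = S^{2}$
$n{\left(r \right)} = 5 + r$
$Y{\left(c \right)} = \frac{1}{c + c^{2}}$
$- 208 Y{\left(n{\left(z{\left(-1,-2 \right)} \right)} \right)} = - 208 \frac{1}{\left(5 + \left(- \frac{7}{4} + \frac{1}{4} \left(-2\right)\right)\right) \left(1 + \left(5 + \left(- \frac{7}{4} + \frac{1}{4} \left(-2\right)\right)\right)\right)} = - 208 \frac{1}{\left(5 - \frac{9}{4}\right) \left(1 + \left(5 - \frac{9}{4}\right)\right)} = - 208 \frac{1}{\frac{11}{4} \left(1 + \frac{11}{4}\right)} = - 208 \frac{4}{11 \cdot \frac{15}{4}} = - 208 \cdot \frac{4}{11} \cdot \frac{4}{15} = \left(-208\right) \frac{16}{165} = - \frac{3328}{165}$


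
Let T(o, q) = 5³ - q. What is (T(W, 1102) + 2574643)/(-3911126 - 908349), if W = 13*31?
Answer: -2573666/4819475 ≈ -0.53401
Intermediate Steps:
W = 403
T(o, q) = 125 - q
(T(W, 1102) + 2574643)/(-3911126 - 908349) = ((125 - 1*1102) + 2574643)/(-3911126 - 908349) = ((125 - 1102) + 2574643)/(-4819475) = (-977 + 2574643)*(-1/4819475) = 2573666*(-1/4819475) = -2573666/4819475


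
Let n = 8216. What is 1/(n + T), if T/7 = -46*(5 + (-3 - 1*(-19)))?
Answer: 1/1454 ≈ 0.00068776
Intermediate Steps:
T = -6762 (T = 7*(-46*(5 + (-3 - 1*(-19)))) = 7*(-46*(5 + (-3 + 19))) = 7*(-46*(5 + 16)) = 7*(-46*21) = 7*(-966) = -6762)
1/(n + T) = 1/(8216 - 6762) = 1/1454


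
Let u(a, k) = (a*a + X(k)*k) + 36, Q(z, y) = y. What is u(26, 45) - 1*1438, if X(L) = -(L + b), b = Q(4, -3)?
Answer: -2616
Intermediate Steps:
b = -3
X(L) = 3 - L (X(L) = -(L - 3) = -(-3 + L) = 3 - L)
u(a, k) = 36 + a² + k*(3 - k) (u(a, k) = (a*a + (3 - k)*k) + 36 = (a² + k*(3 - k)) + 36 = 36 + a² + k*(3 - k))
u(26, 45) - 1*1438 = (36 + 26² - 1*45*(-3 + 45)) - 1*1438 = (36 + 676 - 1*45*42) - 1438 = (36 + 676 - 1890) - 1438 = -1178 - 1438 = -2616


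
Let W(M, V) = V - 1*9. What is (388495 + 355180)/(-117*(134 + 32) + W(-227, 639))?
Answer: -743675/18792 ≈ -39.574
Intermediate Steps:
W(M, V) = -9 + V (W(M, V) = V - 9 = -9 + V)
(388495 + 355180)/(-117*(134 + 32) + W(-227, 639)) = (388495 + 355180)/(-117*(134 + 32) + (-9 + 639)) = 743675/(-117*166 + 630) = 743675/(-19422 + 630) = 743675/(-18792) = 743675*(-1/18792) = -743675/18792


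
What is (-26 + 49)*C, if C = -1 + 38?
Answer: 851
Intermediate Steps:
C = 37
(-26 + 49)*C = (-26 + 49)*37 = 23*37 = 851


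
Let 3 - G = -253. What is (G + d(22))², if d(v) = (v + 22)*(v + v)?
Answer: 4804864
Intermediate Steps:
G = 256 (G = 3 - 1*(-253) = 3 + 253 = 256)
d(v) = 2*v*(22 + v) (d(v) = (22 + v)*(2*v) = 2*v*(22 + v))
(G + d(22))² = (256 + 2*22*(22 + 22))² = (256 + 2*22*44)² = (256 + 1936)² = 2192² = 4804864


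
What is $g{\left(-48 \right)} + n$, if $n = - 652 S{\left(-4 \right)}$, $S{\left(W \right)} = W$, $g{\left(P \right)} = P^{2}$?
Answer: $4912$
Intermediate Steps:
$n = 2608$ ($n = \left(-652\right) \left(-4\right) = 2608$)
$g{\left(-48 \right)} + n = \left(-48\right)^{2} + 2608 = 2304 + 2608 = 4912$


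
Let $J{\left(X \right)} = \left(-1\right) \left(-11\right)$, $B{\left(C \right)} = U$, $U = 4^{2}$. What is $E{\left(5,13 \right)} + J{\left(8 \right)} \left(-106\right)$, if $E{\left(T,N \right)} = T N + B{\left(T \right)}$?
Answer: $-1085$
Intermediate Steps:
$U = 16$
$B{\left(C \right)} = 16$
$E{\left(T,N \right)} = 16 + N T$ ($E{\left(T,N \right)} = T N + 16 = N T + 16 = 16 + N T$)
$J{\left(X \right)} = 11$
$E{\left(5,13 \right)} + J{\left(8 \right)} \left(-106\right) = \left(16 + 13 \cdot 5\right) + 11 \left(-106\right) = \left(16 + 65\right) - 1166 = 81 - 1166 = -1085$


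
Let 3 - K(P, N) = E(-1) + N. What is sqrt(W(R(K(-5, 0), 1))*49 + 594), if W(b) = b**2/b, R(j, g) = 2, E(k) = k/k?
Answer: 2*sqrt(173) ≈ 26.306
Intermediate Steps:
E(k) = 1
K(P, N) = 2 - N (K(P, N) = 3 - (1 + N) = 3 + (-1 - N) = 2 - N)
W(b) = b
sqrt(W(R(K(-5, 0), 1))*49 + 594) = sqrt(2*49 + 594) = sqrt(98 + 594) = sqrt(692) = 2*sqrt(173)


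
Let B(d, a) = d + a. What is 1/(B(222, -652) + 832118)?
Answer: 1/831688 ≈ 1.2024e-6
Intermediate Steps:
B(d, a) = a + d
1/(B(222, -652) + 832118) = 1/((-652 + 222) + 832118) = 1/(-430 + 832118) = 1/831688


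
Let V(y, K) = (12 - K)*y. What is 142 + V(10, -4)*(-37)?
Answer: -5778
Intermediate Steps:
V(y, K) = y*(12 - K)
142 + V(10, -4)*(-37) = 142 + (10*(12 - 1*(-4)))*(-37) = 142 + (10*(12 + 4))*(-37) = 142 + (10*16)*(-37) = 142 + 160*(-37) = 142 - 5920 = -5778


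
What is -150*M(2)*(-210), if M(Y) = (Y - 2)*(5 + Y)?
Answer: 0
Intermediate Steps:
M(Y) = (-2 + Y)*(5 + Y)
-150*M(2)*(-210) = -150*(-10 + 2² + 3*2)*(-210) = -150*(-10 + 4 + 6)*(-210) = -150*0*(-210) = 0*(-210) = 0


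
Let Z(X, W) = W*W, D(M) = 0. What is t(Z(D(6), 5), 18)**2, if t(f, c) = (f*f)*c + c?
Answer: 126967824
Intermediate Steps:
Z(X, W) = W**2
t(f, c) = c + c*f**2 (t(f, c) = f**2*c + c = c*f**2 + c = c + c*f**2)
t(Z(D(6), 5), 18)**2 = (18*(1 + (5**2)**2))**2 = (18*(1 + 25**2))**2 = (18*(1 + 625))**2 = (18*626)**2 = 11268**2 = 126967824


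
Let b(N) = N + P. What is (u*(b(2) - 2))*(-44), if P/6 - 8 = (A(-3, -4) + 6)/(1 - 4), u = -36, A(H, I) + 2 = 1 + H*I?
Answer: 22176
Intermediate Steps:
A(H, I) = -1 + H*I (A(H, I) = -2 + (1 + H*I) = -1 + H*I)
P = 14 (P = 48 + 6*(((-1 - 3*(-4)) + 6)/(1 - 4)) = 48 + 6*(((-1 + 12) + 6)/(-3)) = 48 + 6*((11 + 6)*(-1/3)) = 48 + 6*(17*(-1/3)) = 48 + 6*(-17/3) = 48 - 34 = 14)
b(N) = 14 + N (b(N) = N + 14 = 14 + N)
(u*(b(2) - 2))*(-44) = -36*((14 + 2) - 2)*(-44) = -36*(16 - 2)*(-44) = -36*14*(-44) = -504*(-44) = 22176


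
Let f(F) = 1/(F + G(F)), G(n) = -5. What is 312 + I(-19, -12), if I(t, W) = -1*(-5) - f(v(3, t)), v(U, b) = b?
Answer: 7609/24 ≈ 317.04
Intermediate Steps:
f(F) = 1/(-5 + F) (f(F) = 1/(F - 5) = 1/(-5 + F))
I(t, W) = 5 - 1/(-5 + t) (I(t, W) = -1*(-5) - 1/(-5 + t) = 5 - 1/(-5 + t))
312 + I(-19, -12) = 312 + (-26 + 5*(-19))/(-5 - 19) = 312 + (-26 - 95)/(-24) = 312 - 1/24*(-121) = 312 + 121/24 = 7609/24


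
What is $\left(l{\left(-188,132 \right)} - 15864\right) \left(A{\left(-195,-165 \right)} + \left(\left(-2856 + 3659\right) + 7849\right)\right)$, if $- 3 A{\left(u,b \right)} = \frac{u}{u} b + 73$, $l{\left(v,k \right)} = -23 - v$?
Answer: $-136309184$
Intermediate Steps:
$A{\left(u,b \right)} = - \frac{73}{3} - \frac{b}{3}$ ($A{\left(u,b \right)} = - \frac{\frac{u}{u} b + 73}{3} = - \frac{1 b + 73}{3} = - \frac{b + 73}{3} = - \frac{73 + b}{3} = - \frac{73}{3} - \frac{b}{3}$)
$\left(l{\left(-188,132 \right)} - 15864\right) \left(A{\left(-195,-165 \right)} + \left(\left(-2856 + 3659\right) + 7849\right)\right) = \left(\left(-23 - -188\right) - 15864\right) \left(\left(- \frac{73}{3} - -55\right) + \left(\left(-2856 + 3659\right) + 7849\right)\right) = \left(\left(-23 + 188\right) - 15864\right) \left(\left(- \frac{73}{3} + 55\right) + \left(803 + 7849\right)\right) = \left(165 - 15864\right) \left(\frac{92}{3} + 8652\right) = \left(-15699\right) \frac{26048}{3} = -136309184$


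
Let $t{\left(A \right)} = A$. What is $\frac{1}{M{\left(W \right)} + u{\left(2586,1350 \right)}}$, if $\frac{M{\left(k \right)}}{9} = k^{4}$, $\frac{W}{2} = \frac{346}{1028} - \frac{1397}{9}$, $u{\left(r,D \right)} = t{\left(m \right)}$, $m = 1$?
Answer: $\frac{3180240922329}{263552538401191477288330} \approx 1.2067 \cdot 10^{-11}$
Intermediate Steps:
$u{\left(r,D \right)} = 1$
$W = - \frac{716501}{2313}$ ($W = 2 \left(\frac{346}{1028} - \frac{1397}{9}\right) = 2 \left(346 \cdot \frac{1}{1028} - \frac{1397}{9}\right) = 2 \left(\frac{173}{514} - \frac{1397}{9}\right) = 2 \left(- \frac{716501}{4626}\right) = - \frac{716501}{2313} \approx -309.77$)
$M{\left(k \right)} = 9 k^{4}$
$\frac{1}{M{\left(W \right)} + u{\left(2586,1350 \right)}} = \frac{1}{9 \left(- \frac{716501}{2313}\right)^{4} + 1} = \frac{1}{9 \cdot \frac{263552538398011236366001}{28622168300961} + 1} = \frac{1}{\frac{263552538398011236366001}{3180240922329} + 1} = \frac{1}{\frac{263552538401191477288330}{3180240922329}} = \frac{3180240922329}{263552538401191477288330}$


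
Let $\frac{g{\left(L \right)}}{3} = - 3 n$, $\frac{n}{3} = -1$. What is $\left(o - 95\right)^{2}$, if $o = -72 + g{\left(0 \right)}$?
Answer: $19600$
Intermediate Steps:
$n = -3$ ($n = 3 \left(-1\right) = -3$)
$g{\left(L \right)} = 27$ ($g{\left(L \right)} = 3 \left(\left(-3\right) \left(-3\right)\right) = 3 \cdot 9 = 27$)
$o = -45$ ($o = -72 + 27 = -45$)
$\left(o - 95\right)^{2} = \left(-45 - 95\right)^{2} = \left(-140\right)^{2} = 19600$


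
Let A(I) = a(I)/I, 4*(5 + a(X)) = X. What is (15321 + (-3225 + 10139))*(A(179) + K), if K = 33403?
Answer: 531787980145/716 ≈ 7.4272e+8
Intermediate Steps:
a(X) = -5 + X/4
A(I) = (-5 + I/4)/I
(15321 + (-3225 + 10139))*(A(179) + K) = (15321 + (-3225 + 10139))*((¼)*(-20 + 179)/179 + 33403) = (15321 + 6914)*((¼)*(1/179)*159 + 33403) = 22235*(159/716 + 33403) = 22235*(23916707/716) = 531787980145/716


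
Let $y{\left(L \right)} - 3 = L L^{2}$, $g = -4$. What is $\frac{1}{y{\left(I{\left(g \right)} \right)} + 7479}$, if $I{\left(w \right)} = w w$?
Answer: $\frac{1}{11578} \approx 8.6371 \cdot 10^{-5}$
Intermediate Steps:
$I{\left(w \right)} = w^{2}$
$y{\left(L \right)} = 3 + L^{3}$ ($y{\left(L \right)} = 3 + L L^{2} = 3 + L^{3}$)
$\frac{1}{y{\left(I{\left(g \right)} \right)} + 7479} = \frac{1}{\left(3 + \left(\left(-4\right)^{2}\right)^{3}\right) + 7479} = \frac{1}{\left(3 + 16^{3}\right) + 7479} = \frac{1}{\left(3 + 4096\right) + 7479} = \frac{1}{4099 + 7479} = \frac{1}{11578}$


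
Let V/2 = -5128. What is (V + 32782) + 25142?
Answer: 47668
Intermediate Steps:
V = -10256 (V = 2*(-5128) = -10256)
(V + 32782) + 25142 = (-10256 + 32782) + 25142 = 22526 + 25142 = 47668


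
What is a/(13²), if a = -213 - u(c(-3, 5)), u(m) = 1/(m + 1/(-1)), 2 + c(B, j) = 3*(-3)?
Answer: -2555/2028 ≈ -1.2599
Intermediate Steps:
c(B, j) = -11 (c(B, j) = -2 + 3*(-3) = -2 - 9 = -11)
u(m) = 1/(-1 + m) (u(m) = 1/(m - 1) = 1/(-1 + m))
a = -2555/12 (a = -213 - 1/(-1 - 11) = -213 - 1/(-12) = -213 - 1*(-1/12) = -213 + 1/12 = -2555/12 ≈ -212.92)
a/(13²) = -2555/(12*(13²)) = -2555/12/169 = -2555/12*1/169 = -2555/2028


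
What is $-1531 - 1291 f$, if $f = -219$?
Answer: $281198$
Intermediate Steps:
$-1531 - 1291 f = -1531 - -282729 = -1531 + 282729 = 281198$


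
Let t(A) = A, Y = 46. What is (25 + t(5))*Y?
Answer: 1380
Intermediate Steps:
(25 + t(5))*Y = (25 + 5)*46 = 30*46 = 1380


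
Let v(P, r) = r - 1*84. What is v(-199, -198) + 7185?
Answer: 6903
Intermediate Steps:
v(P, r) = -84 + r (v(P, r) = r - 84 = -84 + r)
v(-199, -198) + 7185 = (-84 - 198) + 7185 = -282 + 7185 = 6903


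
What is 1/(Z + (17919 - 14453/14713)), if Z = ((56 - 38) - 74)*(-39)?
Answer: 14713/295760986 ≈ 4.9746e-5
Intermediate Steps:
Z = 2184 (Z = (18 - 74)*(-39) = -56*(-39) = 2184)
1/(Z + (17919 - 14453/14713)) = 1/(2184 + (17919 - 14453/14713)) = 1/(2184 + 263627794/14713) = 1/(295760986/14713) = 14713/295760986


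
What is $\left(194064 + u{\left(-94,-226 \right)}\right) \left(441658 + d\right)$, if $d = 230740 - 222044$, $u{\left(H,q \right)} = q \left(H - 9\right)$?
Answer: $97880839068$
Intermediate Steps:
$u{\left(H,q \right)} = q \left(-9 + H\right)$
$d = 8696$
$\left(194064 + u{\left(-94,-226 \right)}\right) \left(441658 + d\right) = \left(194064 - 226 \left(-9 - 94\right)\right) \left(441658 + 8696\right) = \left(194064 - -23278\right) 450354 = \left(194064 + 23278\right) 450354 = 217342 \cdot 450354 = 97880839068$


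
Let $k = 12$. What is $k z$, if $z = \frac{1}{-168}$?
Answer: $- \frac{1}{14} \approx -0.071429$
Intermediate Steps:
$z = - \frac{1}{168} \approx -0.0059524$
$k z = 12 \left(- \frac{1}{168}\right) = - \frac{1}{14}$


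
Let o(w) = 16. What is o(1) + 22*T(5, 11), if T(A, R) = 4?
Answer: 104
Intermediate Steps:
o(1) + 22*T(5, 11) = 16 + 22*4 = 16 + 88 = 104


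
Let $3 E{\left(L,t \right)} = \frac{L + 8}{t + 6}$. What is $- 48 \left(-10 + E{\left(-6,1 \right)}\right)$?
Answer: $\frac{3328}{7} \approx 475.43$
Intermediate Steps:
$E{\left(L,t \right)} = \frac{8 + L}{3 \left(6 + t\right)}$ ($E{\left(L,t \right)} = \frac{\left(L + 8\right) \frac{1}{t + 6}}{3} = \frac{\left(8 + L\right) \frac{1}{6 + t}}{3} = \frac{\frac{1}{6 + t} \left(8 + L\right)}{3} = \frac{8 + L}{3 \left(6 + t\right)}$)
$- 48 \left(-10 + E{\left(-6,1 \right)}\right) = - 48 \left(-10 + \frac{8 - 6}{3 \left(6 + 1\right)}\right) = - 48 \left(-10 + \frac{1}{3} \cdot \frac{1}{7} \cdot 2\right) = - 48 \left(-10 + \frac{2}{21}\right) = \left(-48\right) \left(- \frac{208}{21}\right) = \frac{3328}{7}$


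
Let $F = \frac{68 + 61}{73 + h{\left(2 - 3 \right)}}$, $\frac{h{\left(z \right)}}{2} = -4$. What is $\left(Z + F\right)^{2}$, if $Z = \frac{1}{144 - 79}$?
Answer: $4$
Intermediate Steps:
$h{\left(z \right)} = -8$ ($h{\left(z \right)} = 2 \left(-4\right) = -8$)
$Z = \frac{1}{65} \approx 0.015385$
$F = \frac{129}{65}$ ($F = \frac{68 + 61}{73 - 8} = \frac{129}{65} \approx 1.9846$)
$\left(Z + F\right)^{2} = \left(\frac{1}{65} + \frac{129}{65}\right)^{2} = 2^{2} = 4$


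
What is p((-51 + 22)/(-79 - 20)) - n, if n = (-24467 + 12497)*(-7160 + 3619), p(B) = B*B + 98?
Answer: -415421970431/9801 ≈ -4.2386e+7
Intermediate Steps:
p(B) = 98 + B**2 (p(B) = B**2 + 98 = 98 + B**2)
n = 42385770 (n = -11970*(-3541) = 42385770)
p((-51 + 22)/(-79 - 20)) - n = (98 + ((-51 + 22)/(-79 - 20))**2) - 1*42385770 = (98 + (-29/(-99))**2) - 42385770 = (98 + (-29*(-1/99))**2) - 42385770 = (98 + (29/99)**2) - 42385770 = (98 + 841/9801) - 42385770 = 961339/9801 - 42385770 = -415421970431/9801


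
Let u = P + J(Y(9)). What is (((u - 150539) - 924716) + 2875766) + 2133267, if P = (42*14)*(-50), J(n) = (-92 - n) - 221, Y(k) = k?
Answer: 3904056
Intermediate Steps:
J(n) = -313 - n
P = -29400 (P = 588*(-50) = -29400)
u = -29722 (u = -29400 + (-313 - 1*9) = -29400 + (-313 - 9) = -29400 - 322 = -29722)
(((u - 150539) - 924716) + 2875766) + 2133267 = (((-29722 - 150539) - 924716) + 2875766) + 2133267 = ((-180261 - 924716) + 2875766) + 2133267 = (-1104977 + 2875766) + 2133267 = 1770789 + 2133267 = 3904056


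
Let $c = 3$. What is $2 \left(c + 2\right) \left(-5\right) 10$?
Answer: $-500$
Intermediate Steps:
$2 \left(c + 2\right) \left(-5\right) 10 = 2 \left(3 + 2\right) \left(-5\right) 10 = 2 \cdot 5 \left(-5\right) 10 = 10 \left(-5\right) 10 = \left(-50\right) 10 = -500$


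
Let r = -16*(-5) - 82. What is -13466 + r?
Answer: -13468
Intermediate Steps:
r = -2 (r = 80 - 82 = -2)
-13466 + r = -13466 - 2 = -13468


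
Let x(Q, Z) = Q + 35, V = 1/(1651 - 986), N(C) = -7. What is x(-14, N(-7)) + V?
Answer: 13966/665 ≈ 21.001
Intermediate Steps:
V = 1/665 ≈ 0.0015038
x(Q, Z) = 35 + Q
x(-14, N(-7)) + V = (35 - 14) + 1/665 = 21 + 1/665 = 13966/665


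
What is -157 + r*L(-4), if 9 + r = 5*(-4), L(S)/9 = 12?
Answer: -3289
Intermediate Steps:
L(S) = 108 (L(S) = 9*12 = 108)
r = -29 (r = -9 + 5*(-4) = -9 - 20 = -29)
-157 + r*L(-4) = -157 - 29*108 = -157 - 3132 = -3289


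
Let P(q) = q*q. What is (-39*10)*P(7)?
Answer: -19110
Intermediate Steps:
P(q) = q**2
(-39*10)*P(7) = -39*10*7**2 = -390*49 = -19110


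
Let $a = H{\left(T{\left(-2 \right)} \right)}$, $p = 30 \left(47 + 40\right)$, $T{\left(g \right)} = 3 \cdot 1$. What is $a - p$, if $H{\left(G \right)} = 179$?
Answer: $-2431$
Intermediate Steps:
$T{\left(g \right)} = 3$
$p = 2610$ ($p = 30 \cdot 87 = 2610$)
$a = 179$
$a - p = 179 - 2610 = -2431$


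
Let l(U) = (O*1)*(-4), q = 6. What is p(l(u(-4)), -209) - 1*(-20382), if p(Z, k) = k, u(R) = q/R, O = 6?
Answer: 20173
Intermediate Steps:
u(R) = 6/R
l(U) = -24 (l(U) = (6*1)*(-4) = 6*(-4) = -24)
p(l(u(-4)), -209) - 1*(-20382) = -209 - 1*(-20382) = -209 + 20382 = 20173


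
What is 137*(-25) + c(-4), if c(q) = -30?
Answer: -3455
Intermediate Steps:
137*(-25) + c(-4) = 137*(-25) - 30 = -3425 - 30 = -3455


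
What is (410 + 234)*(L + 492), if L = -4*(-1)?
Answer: 319424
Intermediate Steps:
L = 4
(410 + 234)*(L + 492) = (410 + 234)*(4 + 492) = 644*496 = 319424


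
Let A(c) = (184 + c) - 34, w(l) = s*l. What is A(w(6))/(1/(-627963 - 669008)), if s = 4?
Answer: -225672954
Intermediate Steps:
w(l) = 4*l
A(c) = 150 + c
A(w(6))/(1/(-627963 - 669008)) = (150 + 4*6)/(1/(-627963 - 669008)) = (150 + 24)/(1/(-1296971)) = 174/(-1/1296971) = 174*(-1296971) = -225672954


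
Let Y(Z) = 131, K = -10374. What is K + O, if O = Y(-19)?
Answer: -10243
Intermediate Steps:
O = 131
K + O = -10374 + 131 = -10243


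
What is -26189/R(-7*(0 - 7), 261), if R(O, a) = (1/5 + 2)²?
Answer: -654725/121 ≈ -5411.0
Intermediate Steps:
R(O, a) = 121/25 (R(O, a) = (⅕ + 2)² = (11/5)² = 121/25)
-26189/R(-7*(0 - 7), 261) = -26189/121/25 = -26189*25/121 = -654725/121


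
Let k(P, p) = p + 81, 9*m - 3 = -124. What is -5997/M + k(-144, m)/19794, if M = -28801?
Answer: 542926285/2565391473 ≈ 0.21163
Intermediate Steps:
m = -121/9 (m = ⅓ + (⅑)*(-124) = ⅓ - 124/9 = -121/9 ≈ -13.444)
k(P, p) = 81 + p
-5997/M + k(-144, m)/19794 = -5997/(-28801) + (81 - 121/9)/19794 = -5997*(-1/28801) + (608/9)*(1/19794) = 5997/28801 + 304/89073 = 542926285/2565391473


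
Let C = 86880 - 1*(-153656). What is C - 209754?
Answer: 30782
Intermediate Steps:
C = 240536 (C = 86880 + 153656 = 240536)
C - 209754 = 240536 - 209754 = 30782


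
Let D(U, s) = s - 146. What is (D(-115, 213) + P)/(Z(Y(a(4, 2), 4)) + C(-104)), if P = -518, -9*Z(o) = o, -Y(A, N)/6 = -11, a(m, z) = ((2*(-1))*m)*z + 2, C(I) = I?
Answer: 1353/334 ≈ 4.0509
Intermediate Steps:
a(m, z) = 2 - 2*m*z (a(m, z) = (-2*m)*z + 2 = -2*m*z + 2 = 2 - 2*m*z)
Y(A, N) = 66 (Y(A, N) = -6*(-11) = 66)
D(U, s) = -146 + s
Z(o) = -o/9
(D(-115, 213) + P)/(Z(Y(a(4, 2), 4)) + C(-104)) = ((-146 + 213) - 518)/(-⅑*66 - 104) = (67 - 518)/(-22/3 - 104) = -451/(-334/3) = -451*(-3/334) = 1353/334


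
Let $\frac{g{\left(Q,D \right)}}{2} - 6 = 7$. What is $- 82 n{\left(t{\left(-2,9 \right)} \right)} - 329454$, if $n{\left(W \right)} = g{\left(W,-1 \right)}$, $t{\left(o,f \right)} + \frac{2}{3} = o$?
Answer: $-331586$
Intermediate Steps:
$g{\left(Q,D \right)} = 26$ ($g{\left(Q,D \right)} = 12 + 2 \cdot 7 = 12 + 14 = 26$)
$t{\left(o,f \right)} = - \frac{2}{3} + o$
$n{\left(W \right)} = 26$
$- 82 n{\left(t{\left(-2,9 \right)} \right)} - 329454 = \left(-82\right) 26 - 329454 = -2132 - 329454 = -331586$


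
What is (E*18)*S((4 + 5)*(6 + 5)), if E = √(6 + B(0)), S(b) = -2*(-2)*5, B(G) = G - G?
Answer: 360*√6 ≈ 881.82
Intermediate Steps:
B(G) = 0
S(b) = 20 (S(b) = 4*5 = 20)
E = √6 (E = √(6 + 0) = √6 ≈ 2.4495)
(E*18)*S((4 + 5)*(6 + 5)) = (√6*18)*20 = (18*√6)*20 = 360*√6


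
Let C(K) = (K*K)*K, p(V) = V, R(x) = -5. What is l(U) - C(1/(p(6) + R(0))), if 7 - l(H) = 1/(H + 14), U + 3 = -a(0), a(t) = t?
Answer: 65/11 ≈ 5.9091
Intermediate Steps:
U = -3 (U = -3 - 1*0 = -3 + 0 = -3)
l(H) = 7 - 1/(14 + H) (l(H) = 7 - 1/(H + 14) = 7 - 1/(14 + H))
C(K) = K**3 (C(K) = K**2*K = K**3)
l(U) - C(1/(p(6) + R(0))) = (97 + 7*(-3))/(14 - 3) - (1/(6 - 5))**3 = (97 - 21)/11 - (1/1)**3 = (1/11)*76 - 1*1**3 = 76/11 - 1*1 = 76/11 - 1 = 65/11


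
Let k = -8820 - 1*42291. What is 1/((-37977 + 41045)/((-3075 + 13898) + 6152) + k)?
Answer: -16975/867606157 ≈ -1.9565e-5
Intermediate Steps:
k = -51111 (k = -8820 - 42291 = -51111)
1/((-37977 + 41045)/((-3075 + 13898) + 6152) + k) = 1/((-37977 + 41045)/((-3075 + 13898) + 6152) - 51111) = 1/(3068/(10823 + 6152) - 51111) = 1/(3068/16975 - 51111) = 1/(-867606157/16975) = -16975/867606157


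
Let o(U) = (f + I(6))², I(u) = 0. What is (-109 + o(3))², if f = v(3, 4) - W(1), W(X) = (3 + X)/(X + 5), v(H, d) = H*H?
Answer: 126736/81 ≈ 1564.6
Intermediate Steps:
v(H, d) = H²
W(X) = (3 + X)/(5 + X)
f = 25/3 (f = 3² - (3 + 1)/(5 + 1) = 9 - 4/6 = 9 - 1*⅔ = 9 - ⅔ = 25/3 ≈ 8.3333)
o(U) = 625/9 (o(U) = (25/3 + 0)² = (25/3)² = 625/9)
(-109 + o(3))² = (-109 + 625/9)² = (-356/9)² = 126736/81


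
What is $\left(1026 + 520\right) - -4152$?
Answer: $5698$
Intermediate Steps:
$\left(1026 + 520\right) - -4152 = 1546 + 4152 = 5698$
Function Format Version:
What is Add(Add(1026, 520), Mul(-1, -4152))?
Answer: 5698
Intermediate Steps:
Add(Add(1026, 520), Mul(-1, -4152)) = Add(1546, 4152) = 5698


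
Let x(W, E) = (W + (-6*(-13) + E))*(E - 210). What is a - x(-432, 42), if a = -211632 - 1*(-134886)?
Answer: -129162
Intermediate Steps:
x(W, E) = (-210 + E)*(78 + E + W) (x(W, E) = (W + (78 + E))*(-210 + E) = (78 + E + W)*(-210 + E) = (-210 + E)*(78 + E + W))
a = -76746 (a = -211632 + 134886 = -76746)
a - x(-432, 42) = -76746 - (-16380 + 42**2 - 210*(-432) - 132*42 + 42*(-432)) = -76746 - (-16380 + 1764 + 90720 - 5544 - 18144) = -76746 - 1*52416 = -76746 - 52416 = -129162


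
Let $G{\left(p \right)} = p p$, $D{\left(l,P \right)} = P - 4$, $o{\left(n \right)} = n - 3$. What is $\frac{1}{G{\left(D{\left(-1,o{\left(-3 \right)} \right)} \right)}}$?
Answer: $\frac{1}{100} \approx 0.01$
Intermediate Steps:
$o{\left(n \right)} = -3 + n$ ($o{\left(n \right)} = n - 3 = -3 + n$)
$D{\left(l,P \right)} = -4 + P$
$G{\left(p \right)} = p^{2}$
$\frac{1}{G{\left(D{\left(-1,o{\left(-3 \right)} \right)} \right)}} = \frac{1}{\left(-4 - 6\right)^{2}} = \frac{1}{\left(-10\right)^{2}} = \frac{1}{100}$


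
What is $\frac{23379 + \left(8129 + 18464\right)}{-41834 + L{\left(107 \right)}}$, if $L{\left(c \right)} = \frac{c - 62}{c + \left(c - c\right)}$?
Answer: $- \frac{5347004}{4476193} \approx -1.1945$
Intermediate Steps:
$L{\left(c \right)} = \frac{-62 + c}{c}$ ($L{\left(c \right)} = \frac{-62 + c}{c + 0} = \frac{-62 + c}{c}$)
$\frac{23379 + \left(8129 + 18464\right)}{-41834 + L{\left(107 \right)}} = \frac{23379 + \left(8129 + 18464\right)}{-41834 + \frac{-62 + 107}{107}} = \frac{23379 + 26593}{-41834 + \frac{1}{107} \cdot 45} = \frac{49972}{-41834 + \frac{45}{107}} = \frac{49972}{- \frac{4476193}{107}} = 49972 \left(- \frac{107}{4476193}\right) = - \frac{5347004}{4476193}$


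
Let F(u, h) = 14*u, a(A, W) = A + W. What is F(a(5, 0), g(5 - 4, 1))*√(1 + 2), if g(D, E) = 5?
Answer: 70*√3 ≈ 121.24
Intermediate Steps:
F(a(5, 0), g(5 - 4, 1))*√(1 + 2) = (14*(5 + 0))*√(1 + 2) = (14*5)*√3 = 70*√3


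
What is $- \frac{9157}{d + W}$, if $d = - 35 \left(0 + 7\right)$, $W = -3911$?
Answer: $\frac{9157}{4156} \approx 2.2033$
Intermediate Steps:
$d = -245$ ($d = \left(-35\right) 7 = -245$)
$- \frac{9157}{d + W} = - \frac{9157}{-245 - 3911} = - \frac{9157}{-4156} = \left(-9157\right) \left(- \frac{1}{4156}\right) = \frac{9157}{4156}$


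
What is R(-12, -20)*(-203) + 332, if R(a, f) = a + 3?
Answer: 2159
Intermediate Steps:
R(a, f) = 3 + a
R(-12, -20)*(-203) + 332 = (3 - 12)*(-203) + 332 = -9*(-203) + 332 = 1827 + 332 = 2159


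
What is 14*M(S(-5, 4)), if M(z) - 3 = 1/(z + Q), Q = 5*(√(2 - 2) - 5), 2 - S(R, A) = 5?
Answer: 83/2 ≈ 41.500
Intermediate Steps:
S(R, A) = -3 (S(R, A) = 2 - 1*5 = 2 - 5 = -3)
Q = -25 (Q = 5*(√0 - 5) = 5*(0 - 5) = 5*(-5) = -25)
M(z) = 3 + 1/(-25 + z) (M(z) = 3 + 1/(z - 25) = 3 + 1/(-25 + z))
14*M(S(-5, 4)) = 14*((-74 + 3*(-3))/(-25 - 3)) = 14*((-74 - 9)/(-28)) = 14*(-1/28*(-83)) = 14*(83/28) = 83/2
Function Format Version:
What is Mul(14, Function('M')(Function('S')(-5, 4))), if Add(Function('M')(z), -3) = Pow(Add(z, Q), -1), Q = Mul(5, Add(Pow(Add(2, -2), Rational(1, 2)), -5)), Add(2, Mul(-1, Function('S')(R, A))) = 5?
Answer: Rational(83, 2) ≈ 41.500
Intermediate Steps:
Function('S')(R, A) = -3 (Function('S')(R, A) = Add(2, Mul(-1, 5)) = Add(2, -5) = -3)
Q = -25 (Q = Mul(5, Add(Pow(0, Rational(1, 2)), -5)) = Mul(5, Add(0, -5)) = Mul(5, -5) = -25)
Function('M')(z) = Add(3, Pow(Add(-25, z), -1)) (Function('M')(z) = Add(3, Pow(Add(z, -25), -1)) = Add(3, Pow(Add(-25, z), -1)))
Mul(14, Function('M')(Function('S')(-5, 4))) = Mul(14, Mul(Pow(Add(-25, -3), -1), Add(-74, Mul(3, -3)))) = Mul(14, Mul(Pow(-28, -1), Add(-74, -9))) = Mul(14, Mul(Rational(-1, 28), -83)) = Mul(14, Rational(83, 28)) = Rational(83, 2)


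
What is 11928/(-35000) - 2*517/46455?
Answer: -2108233/5806875 ≈ -0.36306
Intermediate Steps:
11928/(-35000) - 2*517/46455 = 11928*(-1/35000) - 1034*1/46455 = -213/625 - 1034/46455 = -2108233/5806875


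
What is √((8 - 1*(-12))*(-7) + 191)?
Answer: √51 ≈ 7.1414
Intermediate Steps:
√((8 - 1*(-12))*(-7) + 191) = √((8 + 12)*(-7) + 191) = √(20*(-7) + 191) = √(-140 + 191) = √51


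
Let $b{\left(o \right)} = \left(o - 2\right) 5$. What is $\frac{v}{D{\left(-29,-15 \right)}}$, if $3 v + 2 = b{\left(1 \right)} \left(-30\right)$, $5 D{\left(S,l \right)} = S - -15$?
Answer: $- \frac{370}{21} \approx -17.619$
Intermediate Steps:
$b{\left(o \right)} = -10 + 5 o$ ($b{\left(o \right)} = \left(o - 2\right) 5 = \left(-2 + o\right) 5 = -10 + 5 o$)
$D{\left(S,l \right)} = 3 + \frac{S}{5}$ ($D{\left(S,l \right)} = \frac{S - -15}{5} = \frac{S + 15}{5} = \frac{15 + S}{5} = 3 + \frac{S}{5}$)
$v = \frac{148}{3}$ ($v = - \frac{2}{3} + \frac{\left(-10 + 5 \cdot 1\right) \left(-30\right)}{3} = - \frac{2}{3} + \frac{\left(-10 + 5\right) \left(-30\right)}{3} = - \frac{2}{3} + \frac{\left(-5\right) \left(-30\right)}{3} = - \frac{2}{3} + \frac{1}{3} \cdot 150 = - \frac{2}{3} + 50 = \frac{148}{3} \approx 49.333$)
$\frac{v}{D{\left(-29,-15 \right)}} = \frac{1}{3 + \frac{1}{5} \left(-29\right)} \frac{148}{3} = \frac{1}{3 - \frac{29}{5}} \cdot \frac{148}{3} = \frac{1}{- \frac{14}{5}} \cdot \frac{148}{3} = \left(- \frac{5}{14}\right) \frac{148}{3} = - \frac{370}{21}$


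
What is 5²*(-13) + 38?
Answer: -287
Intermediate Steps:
5²*(-13) + 38 = 25*(-13) + 38 = -325 + 38 = -287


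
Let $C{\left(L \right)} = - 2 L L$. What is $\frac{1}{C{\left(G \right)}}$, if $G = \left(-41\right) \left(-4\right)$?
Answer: $- \frac{1}{53792} \approx -1.859 \cdot 10^{-5}$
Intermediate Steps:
$G = 164$
$C{\left(L \right)} = - 2 L^{2}$
$\frac{1}{C{\left(G \right)}} = \frac{1}{\left(-2\right) 164^{2}} = \frac{1}{\left(-2\right) 26896} = \frac{1}{-53792} = - \frac{1}{53792}$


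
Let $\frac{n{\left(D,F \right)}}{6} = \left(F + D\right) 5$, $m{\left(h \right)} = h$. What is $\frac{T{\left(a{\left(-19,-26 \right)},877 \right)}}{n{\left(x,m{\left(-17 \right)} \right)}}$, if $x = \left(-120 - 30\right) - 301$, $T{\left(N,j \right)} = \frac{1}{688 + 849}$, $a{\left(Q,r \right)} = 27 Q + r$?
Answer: $- \frac{1}{21579480} \approx -4.634 \cdot 10^{-8}$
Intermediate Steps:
$a{\left(Q,r \right)} = r + 27 Q$
$T{\left(N,j \right)} = \frac{1}{1537}$
$x = -451$ ($x = -150 - 301 = -451$)
$n{\left(D,F \right)} = 30 D + 30 F$ ($n{\left(D,F \right)} = 6 \left(F + D\right) 5 = 6 \left(D + F\right) 5 = 6 \left(5 D + 5 F\right) = 30 D + 30 F$)
$\frac{T{\left(a{\left(-19,-26 \right)},877 \right)}}{n{\left(x,m{\left(-17 \right)} \right)}} = \frac{1}{1537 \left(30 \left(-451\right) + 30 \left(-17\right)\right)} = \frac{1}{1537 \left(-13530 - 510\right)} = \frac{1}{1537 \left(-14040\right)} = \frac{1}{1537} \left(- \frac{1}{14040}\right) = - \frac{1}{21579480}$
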